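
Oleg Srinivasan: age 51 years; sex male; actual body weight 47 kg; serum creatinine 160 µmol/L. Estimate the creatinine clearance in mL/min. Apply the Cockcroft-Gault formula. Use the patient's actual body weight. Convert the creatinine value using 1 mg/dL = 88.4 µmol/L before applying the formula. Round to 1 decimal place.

32.1 mL/min

SCr = 160 / 88.4 = 1.81 mg/dL
CrCl = (140 − 51) × 47 / (72 × 1.81) = 4183.0 / 130.32 ≈ 32.1 mL/min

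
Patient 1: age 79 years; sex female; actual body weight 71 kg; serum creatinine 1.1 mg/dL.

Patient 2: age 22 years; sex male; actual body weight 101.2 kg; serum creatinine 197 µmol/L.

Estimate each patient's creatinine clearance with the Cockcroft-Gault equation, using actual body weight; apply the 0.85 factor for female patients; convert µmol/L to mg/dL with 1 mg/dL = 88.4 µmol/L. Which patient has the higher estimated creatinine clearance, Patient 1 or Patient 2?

Patient 2

Patient 1: CrCl = (140 − 79) × 71 / (72 × 1.1) × 0.85 = 4331.0 / 79.20 × 0.85 ≈ 46.5 mL/min
Patient 2: SCr = 197 / 88.4 = 2.229 mg/dL
Patient 2: CrCl = (140 − 22) × 101.2 / (72 × 2.229) = 11941.6 / 160.49 ≈ 74.4 mL/min
46.5 vs 74.4 mL/min → Patient 2 is higher.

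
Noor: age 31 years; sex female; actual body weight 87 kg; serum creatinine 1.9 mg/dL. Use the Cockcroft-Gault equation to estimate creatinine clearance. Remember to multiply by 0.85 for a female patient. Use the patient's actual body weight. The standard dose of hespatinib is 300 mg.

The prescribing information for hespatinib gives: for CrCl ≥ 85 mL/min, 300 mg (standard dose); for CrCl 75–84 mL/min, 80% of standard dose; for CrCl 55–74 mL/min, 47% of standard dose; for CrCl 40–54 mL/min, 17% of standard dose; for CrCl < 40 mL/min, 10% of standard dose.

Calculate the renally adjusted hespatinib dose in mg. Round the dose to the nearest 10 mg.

CrCl = (140 − 31) × 87 / (72 × 1.9) × 0.85 = 9483.0 / 136.80 × 0.85 ≈ 58.9 mL/min
CrCl ≈ 59 mL/min → bracket 55–74 mL/min.
47% of 300 mg = 141 mg → 140 mg

140 mg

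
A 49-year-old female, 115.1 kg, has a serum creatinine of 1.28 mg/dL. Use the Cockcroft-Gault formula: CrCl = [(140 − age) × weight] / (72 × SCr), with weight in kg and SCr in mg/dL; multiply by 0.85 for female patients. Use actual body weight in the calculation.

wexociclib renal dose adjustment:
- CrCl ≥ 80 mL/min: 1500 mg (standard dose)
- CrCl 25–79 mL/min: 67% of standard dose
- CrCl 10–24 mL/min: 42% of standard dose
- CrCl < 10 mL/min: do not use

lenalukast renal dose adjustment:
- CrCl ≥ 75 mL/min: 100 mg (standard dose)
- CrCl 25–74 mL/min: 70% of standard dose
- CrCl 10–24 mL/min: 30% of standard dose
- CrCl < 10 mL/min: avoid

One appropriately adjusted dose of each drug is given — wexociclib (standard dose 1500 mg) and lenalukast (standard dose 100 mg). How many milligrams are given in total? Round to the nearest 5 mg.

1600 mg

CrCl = (140 − 49) × 115.1 / (72 × 1.28) × 0.85 = 10474.1 / 92.16 × 0.85 ≈ 96.6 mL/min
CrCl ≈ 97 mL/min.
wexociclib: ≥ 80 mL/min → 100% of 1500 mg = 1500 mg.
lenalukast: ≥ 75 mL/min → 100% of 100 mg = 100 mg.
Total = 1500 + 100 = 1600 mg.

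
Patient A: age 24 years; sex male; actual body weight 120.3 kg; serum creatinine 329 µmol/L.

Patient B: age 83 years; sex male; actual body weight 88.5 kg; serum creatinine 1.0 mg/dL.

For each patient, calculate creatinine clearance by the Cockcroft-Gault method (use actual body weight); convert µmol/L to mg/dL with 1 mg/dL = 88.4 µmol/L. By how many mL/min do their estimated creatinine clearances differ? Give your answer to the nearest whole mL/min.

18 mL/min

Patient A: SCr = 329 / 88.4 = 3.722 mg/dL
Patient A: CrCl = (140 − 24) × 120.3 / (72 × 3.722) = 13954.8 / 267.98 ≈ 52.1 mL/min
Patient B: CrCl = (140 − 83) × 88.5 / (72 × 1) = 5044.5 / 72.00 ≈ 70.1 mL/min
|52.1 − 70.1| = 18.0 mL/min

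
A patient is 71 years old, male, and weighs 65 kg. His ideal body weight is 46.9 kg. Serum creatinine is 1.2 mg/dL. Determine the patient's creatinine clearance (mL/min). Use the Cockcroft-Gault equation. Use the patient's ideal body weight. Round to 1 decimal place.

37.5 mL/min

CrCl = (140 − 71) × 46.9 / (72 × 1.2) = 3236.1 / 86.40 ≈ 37.5 mL/min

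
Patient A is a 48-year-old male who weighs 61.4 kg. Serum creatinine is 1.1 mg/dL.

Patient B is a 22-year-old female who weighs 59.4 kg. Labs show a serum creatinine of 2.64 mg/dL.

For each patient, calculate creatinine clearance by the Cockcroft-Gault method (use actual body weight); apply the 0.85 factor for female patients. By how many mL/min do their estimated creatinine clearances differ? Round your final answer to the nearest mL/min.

Patient A: CrCl = (140 − 48) × 61.4 / (72 × 1.1) = 5648.8 / 79.20 ≈ 71.3 mL/min
Patient B: CrCl = (140 − 22) × 59.4 / (72 × 2.64) × 0.85 = 7009.2 / 190.08 × 0.85 ≈ 31.3 mL/min
|71.3 − 31.3| = 40.0 mL/min

40 mL/min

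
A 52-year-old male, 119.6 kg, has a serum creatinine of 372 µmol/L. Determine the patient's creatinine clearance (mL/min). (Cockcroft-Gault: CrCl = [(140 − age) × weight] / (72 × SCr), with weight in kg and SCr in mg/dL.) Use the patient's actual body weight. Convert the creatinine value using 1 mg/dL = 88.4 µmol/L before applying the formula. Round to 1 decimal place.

SCr = 372 / 88.4 = 4.208 mg/dL
CrCl = (140 − 52) × 119.6 / (72 × 4.208) = 10524.8 / 302.98 ≈ 34.7 mL/min

34.7 mL/min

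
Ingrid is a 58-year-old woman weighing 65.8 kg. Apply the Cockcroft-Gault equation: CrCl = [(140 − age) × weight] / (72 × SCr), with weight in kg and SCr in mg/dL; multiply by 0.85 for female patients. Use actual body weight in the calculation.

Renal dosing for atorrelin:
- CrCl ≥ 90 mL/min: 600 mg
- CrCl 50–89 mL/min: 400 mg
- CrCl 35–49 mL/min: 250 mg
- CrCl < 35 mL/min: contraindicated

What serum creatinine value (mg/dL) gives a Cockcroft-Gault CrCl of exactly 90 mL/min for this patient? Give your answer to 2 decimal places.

0.71 mg/dL

Standard dose requires CrCl ≥ 90 mL/min.
Set (140 − 58) × 65.8 × 0.85 / (72 × SCr) = 90
SCr = (140 − 58) × 65.8 × 0.85 / (72 × 90) = 0.708 mg/dL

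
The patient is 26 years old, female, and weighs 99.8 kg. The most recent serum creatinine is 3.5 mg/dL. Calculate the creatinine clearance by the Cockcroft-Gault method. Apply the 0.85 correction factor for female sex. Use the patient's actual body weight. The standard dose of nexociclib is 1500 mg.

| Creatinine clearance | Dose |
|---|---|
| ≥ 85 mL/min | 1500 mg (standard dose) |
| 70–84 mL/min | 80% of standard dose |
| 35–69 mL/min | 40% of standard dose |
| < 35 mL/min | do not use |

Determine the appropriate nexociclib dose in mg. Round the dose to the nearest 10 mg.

600 mg

CrCl = (140 − 26) × 99.8 / (72 × 3.5) × 0.85 = 11377.2 / 252.00 × 0.85 ≈ 38.4 mL/min
CrCl ≈ 38 mL/min → bracket 35–69 mL/min.
40% of 1500 mg = 600 mg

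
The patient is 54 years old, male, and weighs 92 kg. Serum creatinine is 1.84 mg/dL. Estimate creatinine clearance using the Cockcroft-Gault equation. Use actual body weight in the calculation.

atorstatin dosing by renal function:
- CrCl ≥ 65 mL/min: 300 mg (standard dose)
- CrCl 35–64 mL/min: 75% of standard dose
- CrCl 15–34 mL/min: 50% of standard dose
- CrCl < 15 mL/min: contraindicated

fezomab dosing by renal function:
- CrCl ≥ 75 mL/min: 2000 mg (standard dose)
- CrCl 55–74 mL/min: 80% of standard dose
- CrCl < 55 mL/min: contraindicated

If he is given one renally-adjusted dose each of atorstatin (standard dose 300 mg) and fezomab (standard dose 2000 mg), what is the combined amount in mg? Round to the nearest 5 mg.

1825 mg

CrCl = (140 − 54) × 92 / (72 × 1.84) = 7912.0 / 132.48 ≈ 59.7 mL/min
CrCl ≈ 60 mL/min.
atorstatin: 35–64 mL/min → 75% of 300 mg = 225 mg.
fezomab: 55–74 mL/min → 80% of 2000 mg = 1600 mg.
Total = 225 + 1600 = 1825 mg.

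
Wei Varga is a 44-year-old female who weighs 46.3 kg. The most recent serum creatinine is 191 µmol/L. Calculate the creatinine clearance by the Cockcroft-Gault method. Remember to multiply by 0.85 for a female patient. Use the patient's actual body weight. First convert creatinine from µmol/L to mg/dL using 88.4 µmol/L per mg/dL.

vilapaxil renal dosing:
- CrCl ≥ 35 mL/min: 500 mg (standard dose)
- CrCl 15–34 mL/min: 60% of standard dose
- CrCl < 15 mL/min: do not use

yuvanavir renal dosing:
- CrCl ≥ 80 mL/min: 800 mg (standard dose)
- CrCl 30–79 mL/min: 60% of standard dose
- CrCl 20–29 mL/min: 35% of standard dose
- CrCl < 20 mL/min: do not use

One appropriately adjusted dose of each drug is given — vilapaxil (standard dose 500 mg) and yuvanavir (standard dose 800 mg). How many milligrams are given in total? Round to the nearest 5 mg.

580 mg

SCr = 191 / 88.4 = 2.161 mg/dL
CrCl = (140 − 44) × 46.3 / (72 × 2.161) × 0.85 = 4444.8 / 155.59 × 0.85 ≈ 24.3 mL/min
CrCl ≈ 24 mL/min.
vilapaxil: 15–34 mL/min → 60% of 500 mg = 300 mg.
yuvanavir: 20–29 mL/min → 35% of 800 mg = 280 mg.
Total = 300 + 280 = 580 mg.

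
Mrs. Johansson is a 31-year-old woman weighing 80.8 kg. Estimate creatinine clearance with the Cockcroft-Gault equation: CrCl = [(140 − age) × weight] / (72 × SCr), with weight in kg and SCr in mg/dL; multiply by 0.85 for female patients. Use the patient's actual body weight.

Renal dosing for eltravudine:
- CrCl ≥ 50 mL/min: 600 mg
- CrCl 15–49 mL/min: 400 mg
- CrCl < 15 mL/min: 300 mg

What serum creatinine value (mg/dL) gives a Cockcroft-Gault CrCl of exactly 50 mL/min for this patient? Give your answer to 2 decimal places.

2.08 mg/dL

Standard dose requires CrCl ≥ 50 mL/min.
Set (140 − 31) × 80.8 × 0.85 / (72 × SCr) = 50
SCr = (140 − 31) × 80.8 × 0.85 / (72 × 50) = 2.079 mg/dL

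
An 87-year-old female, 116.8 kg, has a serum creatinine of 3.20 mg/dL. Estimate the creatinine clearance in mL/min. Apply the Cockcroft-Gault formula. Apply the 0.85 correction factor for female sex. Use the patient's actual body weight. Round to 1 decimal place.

22.8 mL/min

CrCl = (140 − 87) × 116.8 / (72 × 3.2) × 0.85 = 6190.4 / 230.40 × 0.85 ≈ 22.8 mL/min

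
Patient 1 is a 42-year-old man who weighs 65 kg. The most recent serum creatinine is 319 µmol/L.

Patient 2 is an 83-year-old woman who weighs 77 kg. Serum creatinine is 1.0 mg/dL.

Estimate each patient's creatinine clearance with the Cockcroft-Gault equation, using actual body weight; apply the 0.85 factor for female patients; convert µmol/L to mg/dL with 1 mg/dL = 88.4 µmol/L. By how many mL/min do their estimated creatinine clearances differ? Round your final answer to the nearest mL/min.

27 mL/min

Patient 1: SCr = 319 / 88.4 = 3.609 mg/dL
Patient 1: CrCl = (140 − 42) × 65 / (72 × 3.609) = 6370.0 / 259.85 ≈ 24.5 mL/min
Patient 2: CrCl = (140 − 83) × 77 / (72 × 1) × 0.85 = 4389.0 / 72.00 × 0.85 ≈ 51.8 mL/min
|24.5 − 51.8| = 27.3 mL/min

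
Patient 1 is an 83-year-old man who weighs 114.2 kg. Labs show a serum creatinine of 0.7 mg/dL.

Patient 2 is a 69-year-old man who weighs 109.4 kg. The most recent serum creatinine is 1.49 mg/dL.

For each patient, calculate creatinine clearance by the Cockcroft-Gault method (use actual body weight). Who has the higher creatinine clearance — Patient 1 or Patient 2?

Patient 1

Patient 1: CrCl = (140 − 83) × 114.2 / (72 × 0.7) = 6509.4 / 50.40 ≈ 129.2 mL/min
Patient 2: CrCl = (140 − 69) × 109.4 / (72 × 1.49) = 7767.4 / 107.28 ≈ 72.4 mL/min
129.2 vs 72.4 mL/min → Patient 1 is higher.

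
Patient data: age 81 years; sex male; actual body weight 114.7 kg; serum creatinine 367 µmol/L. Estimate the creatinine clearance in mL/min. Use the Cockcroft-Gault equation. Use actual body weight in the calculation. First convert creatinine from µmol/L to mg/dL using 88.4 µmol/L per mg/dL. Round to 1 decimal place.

SCr = 367 / 88.4 = 4.152 mg/dL
CrCl = (140 − 81) × 114.7 / (72 × 4.152) = 6767.3 / 298.94 ≈ 22.6 mL/min

22.6 mL/min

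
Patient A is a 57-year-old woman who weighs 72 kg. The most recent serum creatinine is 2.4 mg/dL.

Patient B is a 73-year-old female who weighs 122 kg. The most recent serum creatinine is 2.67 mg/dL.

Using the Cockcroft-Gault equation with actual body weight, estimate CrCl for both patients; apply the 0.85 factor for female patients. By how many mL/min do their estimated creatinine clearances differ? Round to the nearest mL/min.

Patient A: CrCl = (140 − 57) × 72 / (72 × 2.4) × 0.85 = 5976.0 / 172.80 × 0.85 ≈ 29.4 mL/min
Patient B: CrCl = (140 − 73) × 122 / (72 × 2.67) × 0.85 = 8174.0 / 192.24 × 0.85 ≈ 36.1 mL/min
|29.4 − 36.1| = 6.7 mL/min

7 mL/min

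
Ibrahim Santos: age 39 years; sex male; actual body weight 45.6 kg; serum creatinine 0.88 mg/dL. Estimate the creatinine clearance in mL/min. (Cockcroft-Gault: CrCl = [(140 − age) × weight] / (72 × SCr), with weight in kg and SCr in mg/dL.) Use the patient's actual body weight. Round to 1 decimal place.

CrCl = (140 − 39) × 45.6 / (72 × 0.88) = 4605.6 / 63.36 ≈ 72.7 mL/min

72.7 mL/min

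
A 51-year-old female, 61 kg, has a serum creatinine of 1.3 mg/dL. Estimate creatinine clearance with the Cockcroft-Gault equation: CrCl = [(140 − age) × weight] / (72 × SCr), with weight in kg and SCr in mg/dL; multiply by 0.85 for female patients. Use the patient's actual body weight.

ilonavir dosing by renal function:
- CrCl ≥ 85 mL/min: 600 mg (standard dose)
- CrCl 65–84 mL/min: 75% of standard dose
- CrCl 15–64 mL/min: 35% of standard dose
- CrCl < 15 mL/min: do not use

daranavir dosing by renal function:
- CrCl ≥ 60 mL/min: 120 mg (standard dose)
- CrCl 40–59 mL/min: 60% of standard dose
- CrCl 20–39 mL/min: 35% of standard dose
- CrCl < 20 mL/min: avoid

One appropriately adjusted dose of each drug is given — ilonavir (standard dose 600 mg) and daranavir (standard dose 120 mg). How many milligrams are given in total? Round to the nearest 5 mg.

CrCl = (140 − 51) × 61 / (72 × 1.3) × 0.85 = 5429.0 / 93.60 × 0.85 ≈ 49.3 mL/min
CrCl ≈ 49 mL/min.
ilonavir: 15–64 mL/min → 35% of 600 mg = 210 mg.
daranavir: 40–59 mL/min → 60% of 120 mg = 72 mg.
Total = 210 + 72 = 282 mg.

280 mg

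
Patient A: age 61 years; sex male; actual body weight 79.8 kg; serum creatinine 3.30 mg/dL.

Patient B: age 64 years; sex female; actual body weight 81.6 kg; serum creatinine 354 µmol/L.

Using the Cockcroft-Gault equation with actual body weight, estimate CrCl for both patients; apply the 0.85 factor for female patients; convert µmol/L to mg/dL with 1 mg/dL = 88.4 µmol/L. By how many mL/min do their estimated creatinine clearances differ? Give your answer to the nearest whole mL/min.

Patient A: CrCl = (140 − 61) × 79.8 / (72 × 3.3) = 6304.2 / 237.60 ≈ 26.5 mL/min
Patient B: SCr = 354 / 88.4 = 4.005 mg/dL
Patient B: CrCl = (140 − 64) × 81.6 / (72 × 4.005) × 0.85 = 6201.6 / 288.36 × 0.85 ≈ 18.3 mL/min
|26.5 − 18.3| = 8.2 mL/min

8 mL/min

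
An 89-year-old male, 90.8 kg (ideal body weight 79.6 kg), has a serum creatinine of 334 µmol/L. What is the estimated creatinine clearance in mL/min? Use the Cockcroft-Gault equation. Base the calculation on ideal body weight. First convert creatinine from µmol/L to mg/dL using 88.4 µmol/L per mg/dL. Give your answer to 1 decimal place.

14.9 mL/min

SCr = 334 / 88.4 = 3.778 mg/dL
CrCl = (140 − 89) × 79.6 / (72 × 3.778) = 4059.6 / 272.02 ≈ 14.9 mL/min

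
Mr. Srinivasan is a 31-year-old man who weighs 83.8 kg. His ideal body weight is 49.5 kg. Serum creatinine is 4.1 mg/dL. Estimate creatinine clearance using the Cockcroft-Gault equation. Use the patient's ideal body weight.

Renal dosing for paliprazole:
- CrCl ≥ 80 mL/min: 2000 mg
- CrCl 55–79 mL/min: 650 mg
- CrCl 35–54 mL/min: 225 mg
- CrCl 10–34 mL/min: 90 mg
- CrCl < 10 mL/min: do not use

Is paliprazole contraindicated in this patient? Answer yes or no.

no

CrCl = (140 − 31) × 49.5 / (72 × 4.1) = 5395.5 / 295.20 ≈ 18.3 mL/min
CrCl ≈ 18 mL/min, which is ≥ 10 mL/min.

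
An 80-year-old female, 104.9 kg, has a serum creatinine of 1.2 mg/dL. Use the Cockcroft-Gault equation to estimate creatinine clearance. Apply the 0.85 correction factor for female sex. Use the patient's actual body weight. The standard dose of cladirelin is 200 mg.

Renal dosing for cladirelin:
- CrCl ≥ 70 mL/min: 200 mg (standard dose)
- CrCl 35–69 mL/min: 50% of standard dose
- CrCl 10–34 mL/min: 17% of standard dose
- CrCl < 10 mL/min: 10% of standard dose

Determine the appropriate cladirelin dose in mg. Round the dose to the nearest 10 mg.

CrCl = (140 − 80) × 104.9 / (72 × 1.2) × 0.85 = 6294.0 / 86.40 × 0.85 ≈ 61.9 mL/min
CrCl ≈ 62 mL/min → bracket 35–69 mL/min.
50% of 200 mg = 100 mg

100 mg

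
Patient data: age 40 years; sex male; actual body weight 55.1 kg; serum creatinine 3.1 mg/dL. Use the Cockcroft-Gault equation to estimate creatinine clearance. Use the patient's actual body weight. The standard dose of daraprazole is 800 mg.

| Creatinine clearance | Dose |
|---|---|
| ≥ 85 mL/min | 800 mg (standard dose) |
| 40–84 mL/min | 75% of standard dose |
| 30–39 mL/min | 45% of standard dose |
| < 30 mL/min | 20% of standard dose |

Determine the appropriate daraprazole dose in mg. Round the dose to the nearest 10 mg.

CrCl = (140 − 40) × 55.1 / (72 × 3.1) = 5510.0 / 223.20 ≈ 24.7 mL/min
CrCl ≈ 25 mL/min → bracket < 30 mL/min.
20% of 800 mg = 160 mg

160 mg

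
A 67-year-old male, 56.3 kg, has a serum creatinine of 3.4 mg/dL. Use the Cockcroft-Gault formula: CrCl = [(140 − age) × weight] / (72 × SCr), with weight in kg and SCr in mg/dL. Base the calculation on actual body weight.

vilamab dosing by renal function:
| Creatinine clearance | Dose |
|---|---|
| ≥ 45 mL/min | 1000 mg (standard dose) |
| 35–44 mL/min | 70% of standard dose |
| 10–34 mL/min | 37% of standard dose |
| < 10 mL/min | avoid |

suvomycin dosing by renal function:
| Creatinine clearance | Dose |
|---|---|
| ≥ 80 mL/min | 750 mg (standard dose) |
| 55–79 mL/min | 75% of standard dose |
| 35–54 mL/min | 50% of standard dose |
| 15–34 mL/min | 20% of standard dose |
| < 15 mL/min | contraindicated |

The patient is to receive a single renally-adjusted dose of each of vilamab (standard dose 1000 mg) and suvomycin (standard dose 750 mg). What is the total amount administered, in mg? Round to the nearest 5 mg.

CrCl = (140 − 67) × 56.3 / (72 × 3.4) = 4109.9 / 244.80 ≈ 16.8 mL/min
CrCl ≈ 17 mL/min.
vilamab: 10–34 mL/min → 37% of 1000 mg = 370 mg.
suvomycin: 15–34 mL/min → 20% of 750 mg = 150 mg.
Total = 370 + 150 = 520 mg.

520 mg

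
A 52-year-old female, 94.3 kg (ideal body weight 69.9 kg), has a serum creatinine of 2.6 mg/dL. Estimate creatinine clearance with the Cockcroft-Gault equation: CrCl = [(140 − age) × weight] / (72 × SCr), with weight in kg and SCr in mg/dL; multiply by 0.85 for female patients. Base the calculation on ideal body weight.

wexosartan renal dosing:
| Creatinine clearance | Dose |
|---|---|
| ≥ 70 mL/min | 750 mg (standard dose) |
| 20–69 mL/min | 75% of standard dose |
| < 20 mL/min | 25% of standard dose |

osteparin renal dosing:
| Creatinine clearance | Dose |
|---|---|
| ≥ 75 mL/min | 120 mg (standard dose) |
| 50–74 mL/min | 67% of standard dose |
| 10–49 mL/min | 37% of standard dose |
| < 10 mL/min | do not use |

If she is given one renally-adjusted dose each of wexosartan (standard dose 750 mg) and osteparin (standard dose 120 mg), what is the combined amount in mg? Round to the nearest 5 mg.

605 mg

CrCl = (140 − 52) × 69.9 / (72 × 2.6) × 0.85 = 6151.2 / 187.20 × 0.85 ≈ 27.9 mL/min
CrCl ≈ 28 mL/min.
wexosartan: 20–69 mL/min → 75% of 750 mg = 562.5 mg.
osteparin: 10–49 mL/min → 37% of 120 mg = 44.4 mg.
Total = 562.5 + 44.4 = 606.9 mg.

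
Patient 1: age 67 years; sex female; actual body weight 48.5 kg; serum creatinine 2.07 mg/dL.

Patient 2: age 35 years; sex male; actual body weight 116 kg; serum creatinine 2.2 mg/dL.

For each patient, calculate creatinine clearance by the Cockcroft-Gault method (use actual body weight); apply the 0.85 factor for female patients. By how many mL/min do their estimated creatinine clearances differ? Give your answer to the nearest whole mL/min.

Patient 1: CrCl = (140 − 67) × 48.5 / (72 × 2.07) × 0.85 = 3540.5 / 149.04 × 0.85 ≈ 20.2 mL/min
Patient 2: CrCl = (140 − 35) × 116 / (72 × 2.2) = 12180.0 / 158.40 ≈ 76.9 mL/min
|20.2 − 76.9| = 56.7 mL/min

57 mL/min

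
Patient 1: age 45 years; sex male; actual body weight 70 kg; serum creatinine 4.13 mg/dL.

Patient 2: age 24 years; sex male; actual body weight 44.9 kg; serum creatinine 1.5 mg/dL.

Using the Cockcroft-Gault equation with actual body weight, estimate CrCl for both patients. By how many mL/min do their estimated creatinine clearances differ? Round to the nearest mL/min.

26 mL/min

Patient 1: CrCl = (140 − 45) × 70 / (72 × 4.13) = 6650.0 / 297.36 ≈ 22.4 mL/min
Patient 2: CrCl = (140 − 24) × 44.9 / (72 × 1.5) = 5208.4 / 108.00 ≈ 48.2 mL/min
|22.4 − 48.2| = 25.8 mL/min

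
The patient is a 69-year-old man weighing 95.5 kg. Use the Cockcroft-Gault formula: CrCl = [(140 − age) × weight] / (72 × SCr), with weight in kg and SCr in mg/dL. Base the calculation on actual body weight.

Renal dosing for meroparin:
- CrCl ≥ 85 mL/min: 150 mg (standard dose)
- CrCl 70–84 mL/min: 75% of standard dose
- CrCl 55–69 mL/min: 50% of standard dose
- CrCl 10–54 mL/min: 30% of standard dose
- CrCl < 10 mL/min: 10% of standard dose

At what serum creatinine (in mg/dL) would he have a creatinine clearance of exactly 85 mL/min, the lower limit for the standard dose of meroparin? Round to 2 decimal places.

1.11 mg/dL

Standard dose requires CrCl ≥ 85 mL/min.
Set (140 − 69) × 95.5 / (72 × SCr) = 85
SCr = (140 − 69) × 95.5 / (72 × 85) = 1.108 mg/dL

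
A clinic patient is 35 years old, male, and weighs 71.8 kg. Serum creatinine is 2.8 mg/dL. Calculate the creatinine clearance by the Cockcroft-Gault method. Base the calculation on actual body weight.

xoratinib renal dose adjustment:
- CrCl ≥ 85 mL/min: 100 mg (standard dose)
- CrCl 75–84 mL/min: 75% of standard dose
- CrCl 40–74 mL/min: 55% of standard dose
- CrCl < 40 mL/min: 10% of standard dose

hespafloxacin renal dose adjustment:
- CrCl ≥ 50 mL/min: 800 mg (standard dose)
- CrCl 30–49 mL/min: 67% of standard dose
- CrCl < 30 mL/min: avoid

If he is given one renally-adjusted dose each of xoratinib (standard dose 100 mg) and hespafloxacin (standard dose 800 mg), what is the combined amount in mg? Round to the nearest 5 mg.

545 mg

CrCl = (140 − 35) × 71.8 / (72 × 2.8) = 7539.0 / 201.60 ≈ 37.4 mL/min
CrCl ≈ 37 mL/min.
xoratinib: < 40 mL/min → 10% of 100 mg = 10 mg.
hespafloxacin: 30–49 mL/min → 67% of 800 mg = 536 mg.
Total = 10 + 536 = 546 mg.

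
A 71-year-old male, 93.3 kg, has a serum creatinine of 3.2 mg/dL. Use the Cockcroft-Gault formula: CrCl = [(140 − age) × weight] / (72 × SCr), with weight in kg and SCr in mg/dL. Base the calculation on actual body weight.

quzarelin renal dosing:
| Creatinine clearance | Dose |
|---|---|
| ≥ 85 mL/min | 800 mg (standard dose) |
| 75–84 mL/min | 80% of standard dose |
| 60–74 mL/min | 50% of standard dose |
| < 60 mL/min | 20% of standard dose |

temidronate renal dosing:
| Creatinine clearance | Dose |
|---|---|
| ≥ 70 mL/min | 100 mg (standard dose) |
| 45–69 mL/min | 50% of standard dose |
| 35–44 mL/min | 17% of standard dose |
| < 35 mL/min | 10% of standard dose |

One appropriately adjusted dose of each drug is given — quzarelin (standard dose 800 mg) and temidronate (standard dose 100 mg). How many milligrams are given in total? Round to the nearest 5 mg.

170 mg

CrCl = (140 − 71) × 93.3 / (72 × 3.2) = 6437.7 / 230.40 ≈ 27.9 mL/min
CrCl ≈ 28 mL/min.
quzarelin: < 60 mL/min → 20% of 800 mg = 160 mg.
temidronate: < 35 mL/min → 10% of 100 mg = 10 mg.
Total = 160 + 10 = 170 mg.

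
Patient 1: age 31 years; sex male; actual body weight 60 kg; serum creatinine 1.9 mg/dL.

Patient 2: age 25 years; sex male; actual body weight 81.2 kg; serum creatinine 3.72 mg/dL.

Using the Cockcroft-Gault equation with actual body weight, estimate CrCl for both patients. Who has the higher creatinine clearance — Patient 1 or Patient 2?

Patient 1: CrCl = (140 − 31) × 60 / (72 × 1.9) = 6540.0 / 136.80 ≈ 47.8 mL/min
Patient 2: CrCl = (140 − 25) × 81.2 / (72 × 3.72) = 9338.0 / 267.84 ≈ 34.9 mL/min
47.8 vs 34.9 mL/min → Patient 1 is higher.

Patient 1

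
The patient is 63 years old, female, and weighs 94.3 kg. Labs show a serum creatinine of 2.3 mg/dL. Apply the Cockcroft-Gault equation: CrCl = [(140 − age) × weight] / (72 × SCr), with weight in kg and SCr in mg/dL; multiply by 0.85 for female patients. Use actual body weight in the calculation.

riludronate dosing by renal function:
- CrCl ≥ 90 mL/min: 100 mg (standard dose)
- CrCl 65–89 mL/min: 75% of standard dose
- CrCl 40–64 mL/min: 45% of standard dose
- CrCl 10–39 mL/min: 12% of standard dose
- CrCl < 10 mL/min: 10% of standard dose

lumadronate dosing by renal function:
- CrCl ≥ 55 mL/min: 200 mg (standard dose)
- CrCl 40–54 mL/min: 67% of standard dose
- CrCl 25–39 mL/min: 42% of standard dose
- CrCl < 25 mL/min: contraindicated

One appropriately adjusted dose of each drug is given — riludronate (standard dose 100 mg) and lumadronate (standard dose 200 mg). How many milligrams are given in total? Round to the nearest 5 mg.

CrCl = (140 − 63) × 94.3 / (72 × 2.3) × 0.85 = 7261.1 / 165.60 × 0.85 ≈ 37.3 mL/min
CrCl ≈ 37 mL/min.
riludronate: 10–39 mL/min → 12% of 100 mg = 12 mg.
lumadronate: 25–39 mL/min → 42% of 200 mg = 84 mg.
Total = 12 + 84 = 96 mg.

95 mg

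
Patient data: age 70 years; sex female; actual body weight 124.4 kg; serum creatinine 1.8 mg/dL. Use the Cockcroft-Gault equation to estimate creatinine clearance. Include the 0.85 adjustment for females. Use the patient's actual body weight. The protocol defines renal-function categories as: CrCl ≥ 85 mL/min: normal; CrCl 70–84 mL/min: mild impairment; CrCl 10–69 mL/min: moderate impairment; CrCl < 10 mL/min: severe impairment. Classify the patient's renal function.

CrCl = (140 − 70) × 124.4 / (72 × 1.8) × 0.85 = 8708.0 / 129.60 × 0.85 ≈ 57.1 mL/min
57 mL/min falls in the 'moderate impairment' range.

moderate impairment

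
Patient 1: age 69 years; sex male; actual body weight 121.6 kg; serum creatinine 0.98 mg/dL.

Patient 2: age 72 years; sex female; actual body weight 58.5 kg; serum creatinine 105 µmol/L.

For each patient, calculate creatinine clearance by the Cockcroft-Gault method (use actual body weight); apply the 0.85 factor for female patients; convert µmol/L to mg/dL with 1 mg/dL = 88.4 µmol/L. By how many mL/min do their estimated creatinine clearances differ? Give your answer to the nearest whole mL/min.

Patient 1: CrCl = (140 − 69) × 121.6 / (72 × 0.98) = 8633.6 / 70.56 ≈ 122.4 mL/min
Patient 2: SCr = 105 / 88.4 = 1.188 mg/dL
Patient 2: CrCl = (140 − 72) × 58.5 / (72 × 1.188) × 0.85 = 3978.0 / 85.54 × 0.85 ≈ 39.5 mL/min
|122.4 − 39.5| = 82.9 mL/min

83 mL/min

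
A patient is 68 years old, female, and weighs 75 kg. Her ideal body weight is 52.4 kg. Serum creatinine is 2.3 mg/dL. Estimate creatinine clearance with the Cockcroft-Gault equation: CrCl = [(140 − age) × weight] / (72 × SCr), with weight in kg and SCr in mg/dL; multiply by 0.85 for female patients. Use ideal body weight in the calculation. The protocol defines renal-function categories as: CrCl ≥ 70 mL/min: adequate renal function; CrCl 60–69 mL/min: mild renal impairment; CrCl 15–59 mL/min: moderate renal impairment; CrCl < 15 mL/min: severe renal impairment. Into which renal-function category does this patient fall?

CrCl = (140 − 68) × 52.4 / (72 × 2.3) × 0.85 = 3772.8 / 165.60 × 0.85 ≈ 19.4 mL/min
19 mL/min falls in the 'moderate renal impairment' range.

moderate renal impairment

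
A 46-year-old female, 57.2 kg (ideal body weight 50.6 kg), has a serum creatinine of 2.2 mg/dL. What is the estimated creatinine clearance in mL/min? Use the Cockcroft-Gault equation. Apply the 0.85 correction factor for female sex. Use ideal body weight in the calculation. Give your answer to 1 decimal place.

CrCl = (140 − 46) × 50.6 / (72 × 2.2) × 0.85 = 4756.4 / 158.40 × 0.85 ≈ 25.5 mL/min

25.5 mL/min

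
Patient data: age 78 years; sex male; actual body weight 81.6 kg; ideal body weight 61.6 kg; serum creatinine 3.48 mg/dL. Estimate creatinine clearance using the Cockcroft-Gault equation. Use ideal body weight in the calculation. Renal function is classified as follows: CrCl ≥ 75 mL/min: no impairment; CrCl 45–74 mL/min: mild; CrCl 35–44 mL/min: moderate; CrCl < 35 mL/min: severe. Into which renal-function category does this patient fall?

severe

CrCl = (140 − 78) × 61.6 / (72 × 3.48) = 3819.2 / 250.56 ≈ 15.2 mL/min
15 mL/min falls in the 'severe' range.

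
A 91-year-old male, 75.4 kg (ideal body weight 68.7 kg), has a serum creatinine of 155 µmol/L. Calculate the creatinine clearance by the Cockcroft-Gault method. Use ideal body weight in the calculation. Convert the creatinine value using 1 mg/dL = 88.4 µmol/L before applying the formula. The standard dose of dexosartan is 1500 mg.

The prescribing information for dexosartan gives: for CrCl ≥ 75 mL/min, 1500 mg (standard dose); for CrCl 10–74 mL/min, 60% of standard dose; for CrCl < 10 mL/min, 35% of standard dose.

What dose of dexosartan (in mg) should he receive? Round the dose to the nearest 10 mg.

SCr = 155 / 88.4 = 1.753 mg/dL
CrCl = (140 − 91) × 68.7 / (72 × 1.753) = 3366.3 / 126.22 ≈ 26.7 mL/min
CrCl ≈ 27 mL/min → bracket 10–74 mL/min.
60% of 1500 mg = 900 mg

900 mg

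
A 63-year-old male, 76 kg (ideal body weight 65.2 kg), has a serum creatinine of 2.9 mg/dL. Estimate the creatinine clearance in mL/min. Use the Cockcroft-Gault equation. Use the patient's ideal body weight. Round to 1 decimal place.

CrCl = (140 − 63) × 65.2 / (72 × 2.9) = 5020.4 / 208.80 ≈ 24.0 mL/min

24.0 mL/min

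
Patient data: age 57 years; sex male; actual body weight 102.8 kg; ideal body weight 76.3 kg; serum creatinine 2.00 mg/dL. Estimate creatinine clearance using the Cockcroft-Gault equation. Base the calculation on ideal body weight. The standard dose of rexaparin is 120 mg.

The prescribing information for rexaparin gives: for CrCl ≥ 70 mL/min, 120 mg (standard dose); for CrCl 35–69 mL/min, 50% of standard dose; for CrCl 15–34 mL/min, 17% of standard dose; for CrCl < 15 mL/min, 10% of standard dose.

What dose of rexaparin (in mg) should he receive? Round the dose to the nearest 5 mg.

CrCl = (140 − 57) × 76.3 / (72 × 2) = 6332.9 / 144.00 ≈ 44.0 mL/min
CrCl ≈ 44 mL/min → bracket 35–69 mL/min.
50% of 120 mg = 60 mg

60 mg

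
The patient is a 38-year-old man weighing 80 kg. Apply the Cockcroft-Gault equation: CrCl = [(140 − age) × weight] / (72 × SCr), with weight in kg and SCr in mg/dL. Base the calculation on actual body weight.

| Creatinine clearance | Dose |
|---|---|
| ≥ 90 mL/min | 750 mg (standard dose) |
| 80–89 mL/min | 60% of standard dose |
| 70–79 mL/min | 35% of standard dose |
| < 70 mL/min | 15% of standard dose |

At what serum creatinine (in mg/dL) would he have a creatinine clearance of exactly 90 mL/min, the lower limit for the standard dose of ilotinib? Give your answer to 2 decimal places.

Standard dose requires CrCl ≥ 90 mL/min.
Set (140 − 38) × 80 / (72 × SCr) = 90
SCr = (140 − 38) × 80 / (72 × 90) = 1.259 mg/dL

1.26 mg/dL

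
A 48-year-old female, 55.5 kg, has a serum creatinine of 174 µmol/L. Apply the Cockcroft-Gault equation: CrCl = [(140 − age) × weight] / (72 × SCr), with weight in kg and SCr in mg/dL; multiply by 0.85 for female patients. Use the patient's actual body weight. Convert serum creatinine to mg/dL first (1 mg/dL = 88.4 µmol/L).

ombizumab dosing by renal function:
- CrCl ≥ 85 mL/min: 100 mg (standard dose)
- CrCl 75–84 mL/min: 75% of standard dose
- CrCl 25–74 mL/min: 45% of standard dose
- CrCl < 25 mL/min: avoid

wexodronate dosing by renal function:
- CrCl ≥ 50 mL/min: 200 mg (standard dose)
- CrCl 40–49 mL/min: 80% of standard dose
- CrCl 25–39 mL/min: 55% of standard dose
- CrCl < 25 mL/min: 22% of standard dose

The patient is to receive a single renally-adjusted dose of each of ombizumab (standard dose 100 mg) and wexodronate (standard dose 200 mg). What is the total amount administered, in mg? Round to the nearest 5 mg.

SCr = 174 / 88.4 = 1.968 mg/dL
CrCl = (140 − 48) × 55.5 / (72 × 1.968) × 0.85 = 5106.0 / 141.70 × 0.85 ≈ 30.6 mL/min
CrCl ≈ 31 mL/min.
ombizumab: 25–74 mL/min → 45% of 100 mg = 45 mg.
wexodronate: 25–39 mL/min → 55% of 200 mg = 110 mg.
Total = 45 + 110 = 155 mg.

155 mg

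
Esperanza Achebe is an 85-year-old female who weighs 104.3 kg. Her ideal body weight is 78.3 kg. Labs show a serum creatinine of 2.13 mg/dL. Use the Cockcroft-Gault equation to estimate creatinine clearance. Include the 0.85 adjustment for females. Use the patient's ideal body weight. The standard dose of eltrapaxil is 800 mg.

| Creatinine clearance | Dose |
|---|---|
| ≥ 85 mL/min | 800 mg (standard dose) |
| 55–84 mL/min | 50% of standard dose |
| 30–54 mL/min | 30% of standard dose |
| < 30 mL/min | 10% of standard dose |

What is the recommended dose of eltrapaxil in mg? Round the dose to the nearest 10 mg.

CrCl = (140 − 85) × 78.3 / (72 × 2.13) × 0.85 = 4306.5 / 153.36 × 0.85 ≈ 23.9 mL/min
CrCl ≈ 24 mL/min → bracket < 30 mL/min.
10% of 800 mg = 80 mg

80 mg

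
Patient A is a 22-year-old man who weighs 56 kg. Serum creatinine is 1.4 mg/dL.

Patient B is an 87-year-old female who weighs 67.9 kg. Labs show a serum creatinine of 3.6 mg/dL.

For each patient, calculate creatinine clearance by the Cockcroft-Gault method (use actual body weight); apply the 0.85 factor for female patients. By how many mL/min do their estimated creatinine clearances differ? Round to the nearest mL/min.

54 mL/min

Patient A: CrCl = (140 − 22) × 56 / (72 × 1.4) = 6608.0 / 100.80 ≈ 65.6 mL/min
Patient B: CrCl = (140 − 87) × 67.9 / (72 × 3.6) × 0.85 = 3598.7 / 259.20 × 0.85 ≈ 11.8 mL/min
|65.6 − 11.8| = 53.8 mL/min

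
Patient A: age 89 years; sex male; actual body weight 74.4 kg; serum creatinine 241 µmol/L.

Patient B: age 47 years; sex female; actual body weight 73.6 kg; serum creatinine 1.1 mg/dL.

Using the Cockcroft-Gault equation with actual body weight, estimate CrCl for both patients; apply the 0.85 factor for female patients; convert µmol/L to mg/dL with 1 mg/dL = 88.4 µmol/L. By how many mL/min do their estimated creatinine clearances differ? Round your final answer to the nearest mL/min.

54 mL/min

Patient A: SCr = 241 / 88.4 = 2.726 mg/dL
Patient A: CrCl = (140 − 89) × 74.4 / (72 × 2.726) = 3794.4 / 196.27 ≈ 19.3 mL/min
Patient B: CrCl = (140 − 47) × 73.6 / (72 × 1.1) × 0.85 = 6844.8 / 79.20 × 0.85 ≈ 73.5 mL/min
|19.3 − 73.5| = 54.2 mL/min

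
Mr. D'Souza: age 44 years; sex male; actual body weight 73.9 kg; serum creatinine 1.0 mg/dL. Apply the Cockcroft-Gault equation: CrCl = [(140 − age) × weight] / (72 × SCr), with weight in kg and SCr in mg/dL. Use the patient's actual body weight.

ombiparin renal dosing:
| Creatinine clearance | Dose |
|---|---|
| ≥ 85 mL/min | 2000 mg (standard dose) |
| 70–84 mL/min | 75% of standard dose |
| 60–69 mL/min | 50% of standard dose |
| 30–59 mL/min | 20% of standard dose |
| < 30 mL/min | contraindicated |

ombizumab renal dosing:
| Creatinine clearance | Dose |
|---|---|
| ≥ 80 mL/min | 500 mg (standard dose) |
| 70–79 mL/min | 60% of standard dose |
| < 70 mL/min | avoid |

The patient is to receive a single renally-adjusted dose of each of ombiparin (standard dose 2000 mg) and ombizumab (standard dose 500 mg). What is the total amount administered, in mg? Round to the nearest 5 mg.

2500 mg

CrCl = (140 − 44) × 73.9 / (72 × 1) = 7094.4 / 72.00 ≈ 98.5 mL/min
CrCl ≈ 99 mL/min.
ombiparin: ≥ 85 mL/min → 100% of 2000 mg = 2000 mg.
ombizumab: ≥ 80 mL/min → 100% of 500 mg = 500 mg.
Total = 2000 + 500 = 2500 mg.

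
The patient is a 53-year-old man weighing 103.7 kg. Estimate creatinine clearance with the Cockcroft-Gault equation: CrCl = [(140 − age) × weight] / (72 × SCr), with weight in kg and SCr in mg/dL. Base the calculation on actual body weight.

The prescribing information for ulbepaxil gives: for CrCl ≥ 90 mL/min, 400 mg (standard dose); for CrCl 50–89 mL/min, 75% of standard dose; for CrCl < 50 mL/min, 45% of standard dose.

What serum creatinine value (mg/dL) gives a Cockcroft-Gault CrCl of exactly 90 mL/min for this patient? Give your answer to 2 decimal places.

Standard dose requires CrCl ≥ 90 mL/min.
Set (140 − 53) × 103.7 / (72 × SCr) = 90
SCr = (140 − 53) × 103.7 / (72 × 90) = 1.392 mg/dL

1.39 mg/dL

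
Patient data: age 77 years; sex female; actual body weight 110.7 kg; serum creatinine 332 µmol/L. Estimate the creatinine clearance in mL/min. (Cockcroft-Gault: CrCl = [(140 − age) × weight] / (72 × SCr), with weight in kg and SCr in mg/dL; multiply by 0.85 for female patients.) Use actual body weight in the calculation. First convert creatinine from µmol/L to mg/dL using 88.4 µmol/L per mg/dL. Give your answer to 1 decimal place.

SCr = 332 / 88.4 = 3.756 mg/dL
CrCl = (140 − 77) × 110.7 / (72 × 3.756) × 0.85 = 6974.1 / 270.43 × 0.85 ≈ 21.9 mL/min

21.9 mL/min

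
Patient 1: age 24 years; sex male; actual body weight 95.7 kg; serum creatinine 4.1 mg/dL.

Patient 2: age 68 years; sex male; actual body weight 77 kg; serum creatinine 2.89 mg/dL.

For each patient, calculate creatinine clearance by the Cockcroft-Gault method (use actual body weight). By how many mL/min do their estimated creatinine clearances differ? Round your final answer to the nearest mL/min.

11 mL/min

Patient 1: CrCl = (140 − 24) × 95.7 / (72 × 4.1) = 11101.2 / 295.20 ≈ 37.6 mL/min
Patient 2: CrCl = (140 − 68) × 77 / (72 × 2.89) = 5544.0 / 208.08 ≈ 26.6 mL/min
|37.6 − 26.6| = 11.0 mL/min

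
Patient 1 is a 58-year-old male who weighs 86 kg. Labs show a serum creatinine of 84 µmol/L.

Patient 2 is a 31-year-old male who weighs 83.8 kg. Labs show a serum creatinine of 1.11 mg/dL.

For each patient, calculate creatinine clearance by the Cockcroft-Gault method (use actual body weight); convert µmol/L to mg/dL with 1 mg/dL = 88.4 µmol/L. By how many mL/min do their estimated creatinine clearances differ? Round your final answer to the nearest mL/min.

Patient 1: SCr = 84 / 88.4 = 0.95 mg/dL
Patient 1: CrCl = (140 − 58) × 86 / (72 × 0.95) = 7052.0 / 68.40 ≈ 103.1 mL/min
Patient 2: CrCl = (140 − 31) × 83.8 / (72 × 1.11) = 9134.2 / 79.92 ≈ 114.3 mL/min
|103.1 − 114.3| = 11.2 mL/min

11 mL/min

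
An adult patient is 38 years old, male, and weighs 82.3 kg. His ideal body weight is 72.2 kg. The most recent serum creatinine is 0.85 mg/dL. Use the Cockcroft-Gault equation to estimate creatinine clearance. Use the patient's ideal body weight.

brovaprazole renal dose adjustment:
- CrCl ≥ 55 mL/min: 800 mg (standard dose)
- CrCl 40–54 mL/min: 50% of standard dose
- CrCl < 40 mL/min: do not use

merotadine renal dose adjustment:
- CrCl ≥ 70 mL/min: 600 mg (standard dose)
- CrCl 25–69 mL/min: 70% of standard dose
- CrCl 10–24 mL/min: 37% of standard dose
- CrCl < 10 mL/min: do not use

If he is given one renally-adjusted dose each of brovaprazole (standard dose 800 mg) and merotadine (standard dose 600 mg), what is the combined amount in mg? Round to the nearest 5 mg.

1400 mg

CrCl = (140 − 38) × 72.2 / (72 × 0.85) = 7364.4 / 61.20 ≈ 120.3 mL/min
CrCl ≈ 120 mL/min.
brovaprazole: ≥ 55 mL/min → 100% of 800 mg = 800 mg.
merotadine: ≥ 70 mL/min → 100% of 600 mg = 600 mg.
Total = 800 + 600 = 1400 mg.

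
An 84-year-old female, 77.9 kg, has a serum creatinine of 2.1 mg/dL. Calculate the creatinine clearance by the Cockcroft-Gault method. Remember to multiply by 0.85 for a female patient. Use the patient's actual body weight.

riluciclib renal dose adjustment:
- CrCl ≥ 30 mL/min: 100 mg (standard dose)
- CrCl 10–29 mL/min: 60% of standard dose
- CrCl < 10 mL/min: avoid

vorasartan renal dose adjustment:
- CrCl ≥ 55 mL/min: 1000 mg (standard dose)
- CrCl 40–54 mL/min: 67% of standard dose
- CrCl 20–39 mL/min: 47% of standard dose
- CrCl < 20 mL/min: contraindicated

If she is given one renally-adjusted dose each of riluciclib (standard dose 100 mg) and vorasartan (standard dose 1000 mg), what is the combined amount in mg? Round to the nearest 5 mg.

CrCl = (140 − 84) × 77.9 / (72 × 2.1) × 0.85 = 4362.4 / 151.20 × 0.85 ≈ 24.5 mL/min
CrCl ≈ 25 mL/min.
riluciclib: 10–29 mL/min → 60% of 100 mg = 60 mg.
vorasartan: 20–39 mL/min → 47% of 1000 mg = 470 mg.
Total = 60 + 470 = 530 mg.

530 mg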